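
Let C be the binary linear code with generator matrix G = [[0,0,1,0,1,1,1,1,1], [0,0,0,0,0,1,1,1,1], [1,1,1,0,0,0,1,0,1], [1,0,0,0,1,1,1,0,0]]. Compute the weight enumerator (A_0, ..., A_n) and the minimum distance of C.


Weight distribution: A_0 = 1, A_2 = 1, A_3 = 2, A_4 = 5, A_5 = 6, A_6 = 1. Minimum distance d = 2.

Enumerate all 2^4 = 16 messages m ∈ F_2^4.
For each, compute codeword c = mG in F_2^9, then tally its weight.
  m = 0000 → c = 000000000, weight = 0.
  m = 1000 → c = 001011111, weight = 6.
  m = 0100 → c = 000001111, weight = 4.
  m = 1100 → c = 001010000, weight = 2.
  m = 0010 → c = 111000101, weight = 5.
  m = 1010 → c = 110011010, weight = 5.
  m = 0110 → c = 111001010, weight = 5.
  m = 1110 → c = 110010101, weight = 5.
  m = 0001 → c = 100011100, weight = 4.
  m = 1001 → c = 101000011, weight = 4.
  m = 0101 → c = 100010011, weight = 4.
  m = 1101 → c = 101001100, weight = 4.
  m = 0011 → c = 011011001, weight = 5.
  m = 1011 → c = 010000110, weight = 3.
  m = 0111 → c = 011010110, weight = 5.
  m = 1111 → c = 010001001, weight = 3.
Tally weights:
  weight 0: 1 codewords.
  weight 2: 1 codewords.
  weight 3: 2 codewords.
  weight 4: 5 codewords.
  weight 5: 6 codewords.
  weight 6: 1 codewords.
Minimum distance d = smallest w > 0 with A_w > 0 = 2.
Sanity: Σ A_w = 16 = 2^4 = 16 ✓.


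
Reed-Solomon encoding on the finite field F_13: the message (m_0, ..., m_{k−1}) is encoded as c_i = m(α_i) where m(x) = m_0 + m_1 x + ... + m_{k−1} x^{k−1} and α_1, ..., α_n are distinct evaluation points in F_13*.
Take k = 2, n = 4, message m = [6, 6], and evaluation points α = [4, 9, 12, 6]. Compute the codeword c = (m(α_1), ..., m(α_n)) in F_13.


c = [4, 8, 0, 3]

Message polynomial: m(x) = 6 + 6·x (mod 13).
For each evaluation point α_i, compute m(α_i) mod 13:
  α_1 = 4: Horner steps 6 → 4, so m(4) = 4.
  α_2 = 9: Horner steps 6 → 8, so m(9) = 8.
  α_3 = 12: Horner steps 6 → 0, so m(12) = 0.
  α_4 = 6: Horner steps 6 → 3, so m(6) = 3.
Codeword c = [4, 8, 0, 3] ∈ F_13^4.


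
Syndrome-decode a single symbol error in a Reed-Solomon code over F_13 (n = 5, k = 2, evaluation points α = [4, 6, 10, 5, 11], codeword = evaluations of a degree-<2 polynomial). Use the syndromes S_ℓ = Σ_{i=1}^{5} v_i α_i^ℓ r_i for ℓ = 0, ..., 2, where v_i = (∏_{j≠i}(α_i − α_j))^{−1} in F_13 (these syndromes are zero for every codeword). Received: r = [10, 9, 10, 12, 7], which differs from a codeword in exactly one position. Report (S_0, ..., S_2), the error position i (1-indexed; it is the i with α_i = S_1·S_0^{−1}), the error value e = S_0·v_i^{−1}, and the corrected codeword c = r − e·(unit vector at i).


S = (10, 1, 4), error at position 1, error magnitude e = 8, c = [2, 9, 10, 12, 7].

Step 1: column multipliers v_i = (∏_{j≠i}(α_i − α_j))^{−1} mod 13.
  i = 1 (α = 4): (4−6)(4−10)(4−5)(4−11) = (−2)·(−6)·(−1)·(−7) = 84 ≡ 6, so v_1 = 6^{−1} = 11 (mod 13).
  i = 2 (α = 6): (6−4)(6−10)(6−5)(6−11) = 2·(−4)·1·(−5) = 40 ≡ 1, so v_2 = 1^{−1} = 1 (mod 13).
  i = 3 (α = 10): (10−4)(10−6)(10−5)(10−11) = 6·4·5·(−1) = −120 ≡ 10, so v_3 = 10^{−1} = 4 (mod 13).
  i = 4 (α = 5): (5−4)(5−6)(5−10)(5−11) = 1·(−1)·(−5)·(−6) = −30 ≡ 9, so v_4 = 9^{−1} = 3 (mod 13).
  i = 5 (α = 11): (11−4)(11−6)(11−10)(11−5) = 7·5·1·6 = 210 ≡ 2, so v_5 = 2^{−1} = 7 (mod 13).
  v = [11, 1, 4, 3, 7].
Step 2: syndromes of r = [10, 9, 10, 12, 7] (all sums mod 13).
  S_0 = Σ v_i r_i = 11·10 + 1·9 + 4·10 + 3·12 + 7·7 = 244 ≡ 10.
  S_1 = Σ v_i α_i r_i = 11·4·10 + 1·6·9 + 4·10·10 + 3·5·12 + 7·11·7 = 1613 ≡ 1.
  α_i^2 mod 13 = [3, 10, 9, 12, 4].
  S_2 = Σ v_i α_i^2 r_i = 11·3·10 + 1·10·9 + 4·9·10 + 3·12·12 + 7·4·7 = 1408 ≡ 4.
  S = (10, 1, 4) ≠ 0, so r is not a codeword (an error is present).
Step 3: locate the error. For a single error e at position i, S_ℓ = v_i·e·α_i^ℓ, so α_err = S_1/S_0.
  S_0^{−1} = 10^{−1} = 4 (mod 13), so α_err = 1·4 = 4 ≡ 4 = α_1. Error position i = 1.
  Consistency check: S_2/S_1 = 4·1 = 4 ≡ 4 = α_err ✓ (single-error assumption holds).
Step 4: error magnitude e = S_0/v_1 = S_0·∏_{j≠1}(α_1 − α_j) = 10·6 = 60 ≡ 8 (mod 13).
Step 5: correct position 1: c_1 = r_1 − e = 10 − 8 ≡ 2 (mod 13). Hence c = [2, 9, 10, 12, 7].
  Check: interpolating c through the α_i gives m(x) = 1 + 10·x (degree < 2) with m(α_i) = c_i for every i, so c is indeed a codeword.


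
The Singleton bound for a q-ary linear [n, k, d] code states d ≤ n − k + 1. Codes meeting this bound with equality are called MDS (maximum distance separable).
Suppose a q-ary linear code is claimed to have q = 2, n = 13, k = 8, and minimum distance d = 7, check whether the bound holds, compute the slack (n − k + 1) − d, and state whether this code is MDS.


Singleton RHS = n − k + 1 = 6, slack = -1, bound violated (no such code; not MDS).

Singleton bound: d ≤ n − k + 1.
Here n = 13, k = 8, so n − k + 1 = 6.
Given d = 7, check d ≤ 6: NO.
Slack = (n − k + 1) − d = -1.
The slack is negative: d = 7 exceeds n − k + 1 = 6 by 1, so the Singleton bound is violated and no linear [13, 8, 7]_2 code can exist. In particular it is not MDS (MDS requires d = n − k + 1 exactly).
Description: the claimed parameters are [13, 8, 7]_2; such a code would be impossible (violates the Singleton bound).


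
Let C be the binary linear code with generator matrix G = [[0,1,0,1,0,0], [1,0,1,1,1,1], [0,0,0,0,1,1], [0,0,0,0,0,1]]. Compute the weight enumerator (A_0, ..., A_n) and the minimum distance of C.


Weight distribution: A_0 = 1, A_1 = 2, A_2 = 2, A_3 = 4, A_4 = 5, A_5 = 2. Minimum distance d = 1.

Enumerate all 2^4 = 16 messages m ∈ F_2^4.
For each, compute codeword c = mG in F_2^6, then tally its weight.
  m = 0000 → c = 000000, weight = 0.
  m = 1000 → c = 010100, weight = 2.
  m = 0100 → c = 101111, weight = 5.
  m = 1100 → c = 111011, weight = 5.
  m = 0010 → c = 000011, weight = 2.
  m = 1010 → c = 010111, weight = 4.
  m = 0110 → c = 101100, weight = 3.
  m = 1110 → c = 111000, weight = 3.
  m = 0001 → c = 000001, weight = 1.
  m = 1001 → c = 010101, weight = 3.
  m = 0101 → c = 101110, weight = 4.
  m = 1101 → c = 111010, weight = 4.
  m = 0011 → c = 000010, weight = 1.
  m = 1011 → c = 010110, weight = 3.
  m = 0111 → c = 101101, weight = 4.
  m = 1111 → c = 111001, weight = 4.
Tally weights:
  weight 0: 1 codewords.
  weight 1: 2 codewords.
  weight 2: 2 codewords.
  weight 3: 4 codewords.
  weight 4: 5 codewords.
  weight 5: 2 codewords.
Minimum distance d = smallest w > 0 with A_w > 0 = 1.
Sanity: Σ A_w = 16 = 2^4 = 16 ✓.


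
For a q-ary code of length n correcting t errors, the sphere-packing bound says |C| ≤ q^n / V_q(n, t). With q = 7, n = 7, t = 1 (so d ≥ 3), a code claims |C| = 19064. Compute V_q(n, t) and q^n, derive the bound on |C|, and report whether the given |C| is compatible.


V_q(n, t) = 43, q^n = 823543, Hamming bound = 19152, |C| = 19064 ≤ bound (satisfied).

Step 1: Compute V_q(n, t) = Σ_{j=0}^1 C(n, j) (q−1)^j.
  j = 0: C(7,0)·(6)^0 = 1·1 = 1.
  j = 1: C(7,1)·(6)^1 = 7·6 = 42.
  V_q(n, t) = 1 + 42 = 43.
Step 2: q^n = 7^7 = 823543.
Step 3: Hamming bound ⌊q^n / V_q(n,t)⌋ = ⌊823543/43⌋ = 19152.
Step 4: Compare |C| = 19064 to 19152: satisfied.
The claimed |C| lies below the Hamming bound.


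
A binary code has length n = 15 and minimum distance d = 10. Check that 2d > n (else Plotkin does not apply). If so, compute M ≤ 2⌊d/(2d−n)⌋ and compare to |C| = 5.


Plotkin bound M ≤ 4; given |C| = 5 > bound (violated).

Check applicability: 2d = 20, n = 15.
2d − n = 5 > 0, so Plotkin applies.
Compute d/(2d−n) = 10/5 ≈ 2.0000.
⌊d/(2d−n)⌋ = 2.
Plotkin bound: M ≤ 2·2 = 4.
Given |C| = 5, check: VIOLATED.
This |C| is above the Plotkin bound, so no binary code with n = 15, d = 10 and 5 codewords exists.


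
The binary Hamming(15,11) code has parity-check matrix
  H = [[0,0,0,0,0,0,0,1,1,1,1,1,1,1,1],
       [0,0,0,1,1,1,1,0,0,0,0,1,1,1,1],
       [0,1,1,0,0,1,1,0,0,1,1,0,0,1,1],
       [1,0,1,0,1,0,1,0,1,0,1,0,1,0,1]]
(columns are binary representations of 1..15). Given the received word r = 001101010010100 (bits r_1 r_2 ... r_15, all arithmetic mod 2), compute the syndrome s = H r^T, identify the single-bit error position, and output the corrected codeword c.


s = (1, 1, 1, 1)^T, error position = 15, corrected codeword c = 001101010010101

Compute s = H r^T mod 2 one row at a time:
  s_1 = 1 + 0 + 0 + 1 + 0 + 1 + 0 + 0 = 3 ≡ 1 (mod 2).
  s_2 = 1 + 0 + 1 + 0 + 0 + 1 + 0 + 0 = 3 ≡ 1 (mod 2).
  s_3 = 0 + 1 + 1 + 0 + 0 + 1 + 0 + 0 = 3 ≡ 1 (mod 2).
  s_4 = 0 + 1 + 0 + 0 + 0 + 1 + 1 + 0 = 3 ≡ 1 (mod 2).
s = (1, 1, 1, 1)^T — this equals column 15 of H (binary 1111), so error is at position 15.
Correct: flip bit 15 of r = 001101010010100 to get c = 001101010010101.


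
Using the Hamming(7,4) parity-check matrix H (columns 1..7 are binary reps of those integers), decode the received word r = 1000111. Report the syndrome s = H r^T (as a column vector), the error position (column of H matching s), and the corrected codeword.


s = (1, 0, 1)^T, error position = 5, corrected codeword c = 1000011

Compute s = H r^T mod 2 one row at a time:
  s_1 = 0 + 1 + 1 + 1 = 3 ≡ 1 (mod 2).
  s_2 = 0 + 0 + 1 + 1 = 2 ≡ 0 (mod 2).
  s_3 = 1 + 0 + 1 + 1 = 3 ≡ 1 (mod 2).
s = (1, 0, 1)^T — this equals column 5 of H (binary 101), so error is at position 5.
Correct: flip bit 5 of r = 1000111 to get c = 1000011.


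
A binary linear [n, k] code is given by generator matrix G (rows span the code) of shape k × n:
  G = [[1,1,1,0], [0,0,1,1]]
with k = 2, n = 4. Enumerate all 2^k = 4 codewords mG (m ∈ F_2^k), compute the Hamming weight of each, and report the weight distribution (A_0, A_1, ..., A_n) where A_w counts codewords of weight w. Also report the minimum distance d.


Weight distribution: A_0 = 1, A_2 = 1, A_3 = 2. Minimum distance d = 2.

Enumerate all 2^2 = 4 messages m ∈ F_2^2.
For each, compute codeword c = mG in F_2^4, then tally its weight.
  m = 00 → c = 0000, weight = 0.
  m = 10 → c = 1110, weight = 3.
  m = 01 → c = 0011, weight = 2.
  m = 11 → c = 1101, weight = 3.
Tally weights:
  weight 0: 1 codewords.
  weight 2: 1 codewords.
  weight 3: 2 codewords.
Minimum distance d = smallest w > 0 with A_w > 0 = 2.
Sanity: Σ A_w = 4 = 2^2 = 4 ✓.


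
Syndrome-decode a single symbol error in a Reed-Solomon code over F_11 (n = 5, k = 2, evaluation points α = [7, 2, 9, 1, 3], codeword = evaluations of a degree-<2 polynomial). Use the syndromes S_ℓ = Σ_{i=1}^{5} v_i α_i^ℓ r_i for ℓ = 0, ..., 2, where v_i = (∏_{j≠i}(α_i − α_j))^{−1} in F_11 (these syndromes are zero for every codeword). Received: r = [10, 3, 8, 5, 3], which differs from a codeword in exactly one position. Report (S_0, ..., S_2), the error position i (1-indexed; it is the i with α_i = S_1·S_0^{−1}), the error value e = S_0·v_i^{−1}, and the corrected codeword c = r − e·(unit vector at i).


S = (6, 1, 2), error at position 2, error magnitude e = 10, c = [10, 4, 8, 5, 3].

Step 1: column multipliers v_i = (∏_{j≠i}(α_i − α_j))^{−1} mod 11.
  i = 1 (α = 7): (7−2)(7−9)(7−1)(7−3) = 5·(−2)·6·4 = −240 ≡ 2, so v_1 = 2^{−1} = 6 (mod 11).
  i = 2 (α = 2): (2−7)(2−9)(2−1)(2−3) = (−5)·(−7)·1·(−1) = −35 ≡ 9, so v_2 = 9^{−1} = 5 (mod 11).
  i = 3 (α = 9): (9−7)(9−2)(9−1)(9−3) = 2·7·8·6 = 672 ≡ 1, so v_3 = 1^{−1} = 1 (mod 11).
  i = 4 (α = 1): (1−7)(1−2)(1−9)(1−3) = (−6)·(−1)·(−8)·(−2) = 96 ≡ 8, so v_4 = 8^{−1} = 7 (mod 11).
  i = 5 (α = 3): (3−7)(3−2)(3−9)(3−1) = (−4)·1·(−6)·2 = 48 ≡ 4, so v_5 = 4^{−1} = 3 (mod 11).
  v = [6, 5, 1, 7, 3].
Step 2: syndromes of r = [10, 3, 8, 5, 3] (all sums mod 11).
  S_0 = Σ v_i r_i = 6·10 + 5·3 + 1·8 + 7·5 + 3·3 = 127 ≡ 6.
  S_1 = Σ v_i α_i r_i = 6·7·10 + 5·2·3 + 1·9·8 + 7·1·5 + 3·3·3 = 584 ≡ 1.
  α_i^2 mod 11 = [5, 4, 4, 1, 9].
  S_2 = Σ v_i α_i^2 r_i = 6·5·10 + 5·4·3 + 1·4·8 + 7·1·5 + 3·9·3 = 508 ≡ 2.
  S = (6, 1, 2) ≠ 0, so r is not a codeword (an error is present).
Step 3: locate the error. For a single error e at position i, S_ℓ = v_i·e·α_i^ℓ, so α_err = S_1/S_0.
  S_0^{−1} = 6^{−1} = 2 (mod 11), so α_err = 1·2 = 2 ≡ 2 = α_2. Error position i = 2.
  Consistency check: S_2/S_1 = 2·1 = 2 ≡ 2 = α_err ✓ (single-error assumption holds).
Step 4: error magnitude e = S_0/v_2 = S_0·∏_{j≠2}(α_2 − α_j) = 6·9 = 54 ≡ 10 (mod 11).
Step 5: correct position 2: c_2 = r_2 − e = 3 − 10 ≡ 4 (mod 11). Hence c = [10, 4, 8, 5, 3].
  Check: interpolating c through the α_i gives m(x) = 6 + 10·x (degree < 2) with m(α_i) = c_i for every i, so c is indeed a codeword.


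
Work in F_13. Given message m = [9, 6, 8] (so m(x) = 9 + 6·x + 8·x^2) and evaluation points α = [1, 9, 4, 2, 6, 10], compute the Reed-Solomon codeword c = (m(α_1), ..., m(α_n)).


c = [10, 9, 5, 1, 8, 11]

Message polynomial: m(x) = 9 + 6·x + 8·x^2 (mod 13).
For each evaluation point α_i, compute m(α_i) mod 13:
  α_1 = 1: Horner steps 8 → 1 → 10, so m(1) = 10.
  α_2 = 9: Horner steps 8 → 0 → 9, so m(9) = 9.
  α_3 = 4: Horner steps 8 → 12 → 5, so m(4) = 5.
  α_4 = 2: Horner steps 8 → 9 → 1, so m(2) = 1.
  α_5 = 6: Horner steps 8 → 2 → 8, so m(6) = 8.
  α_6 = 10: Horner steps 8 → 8 → 11, so m(10) = 11.
Codeword c = [10, 9, 5, 1, 8, 11] ∈ F_13^6.


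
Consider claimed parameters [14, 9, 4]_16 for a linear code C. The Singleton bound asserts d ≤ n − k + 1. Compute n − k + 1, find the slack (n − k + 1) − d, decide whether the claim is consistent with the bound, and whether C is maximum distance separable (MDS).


Singleton RHS = n − k + 1 = 6, slack = 2, bound satisfied, not MDS.

Singleton bound: d ≤ n − k + 1.
Here n = 14, k = 9, so n − k + 1 = 6.
Given d = 4, check d ≤ 6: YES.
Slack = (n − k + 1) − d = 2.
The code is NOT MDS (slack = 2 > 0).
Description: the claimed parameters are [14, 9, 4]_16; such a code would be non-MDS.


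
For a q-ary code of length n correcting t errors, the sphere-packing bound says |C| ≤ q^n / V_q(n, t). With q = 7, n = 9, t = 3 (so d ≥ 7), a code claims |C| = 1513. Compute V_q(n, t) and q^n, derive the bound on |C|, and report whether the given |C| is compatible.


V_q(n, t) = 19495, q^n = 40353607, Hamming bound = 2069, |C| = 1513 ≤ bound (satisfied).

Step 1: Compute V_q(n, t) = Σ_{j=0}^3 C(n, j) (q−1)^j.
  j = 0: C(9,0)·(6)^0 = 1·1 = 1.
  j = 1: C(9,1)·(6)^1 = 9·6 = 54.
  j = 2: C(9,2)·(6)^2 = 36·36 = 1296.
  j = 3: C(9,3)·(6)^3 = 84·216 = 18144.
  V_q(n, t) = 1 + 54 + 1296 + 18144 = 19495.
Step 2: q^n = 7^9 = 40353607.
Step 3: Hamming bound ⌊q^n / V_q(n,t)⌋ = ⌊40353607/19495⌋ = 2069.
Step 4: Compare |C| = 1513 to 2069: satisfied.
The claimed |C| lies below the Hamming bound.


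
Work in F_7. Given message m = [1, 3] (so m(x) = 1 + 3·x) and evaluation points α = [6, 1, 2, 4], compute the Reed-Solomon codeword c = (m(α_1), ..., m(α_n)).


c = [5, 4, 0, 6]

Message polynomial: m(x) = 1 + 3·x (mod 7).
For each evaluation point α_i, compute m(α_i) mod 7:
  α_1 = 6: Horner steps 3 → 5, so m(6) = 5.
  α_2 = 1: Horner steps 3 → 4, so m(1) = 4.
  α_3 = 2: Horner steps 3 → 0, so m(2) = 0.
  α_4 = 4: Horner steps 3 → 6, so m(4) = 6.
Codeword c = [5, 4, 0, 6] ∈ F_7^4.


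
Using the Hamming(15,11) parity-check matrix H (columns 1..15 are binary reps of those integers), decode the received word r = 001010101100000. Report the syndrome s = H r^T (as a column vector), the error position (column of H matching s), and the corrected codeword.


s = (0, 0, 1, 0)^T, error position = 2, corrected codeword c = 011010101100000

Compute s = H r^T mod 2 one row at a time:
  s_1 = 0 + 1 + 1 + 0 + 0 + 0 + 0 + 0 = 2 ≡ 0 (mod 2).
  s_2 = 0 + 1 + 0 + 1 + 0 + 0 + 0 + 0 = 2 ≡ 0 (mod 2).
  s_3 = 0 + 1 + 0 + 1 + 1 + 0 + 0 + 0 = 3 ≡ 1 (mod 2).
  s_4 = 0 + 1 + 1 + 1 + 1 + 0 + 0 + 0 = 4 ≡ 0 (mod 2).
s = (0, 0, 1, 0)^T — this equals column 2 of H (binary 0010), so error is at position 2.
Correct: flip bit 2 of r = 001010101100000 to get c = 011010101100000.


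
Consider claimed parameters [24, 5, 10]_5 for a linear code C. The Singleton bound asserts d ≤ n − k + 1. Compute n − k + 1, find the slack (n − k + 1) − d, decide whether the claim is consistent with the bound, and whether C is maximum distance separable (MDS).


Singleton RHS = n − k + 1 = 20, slack = 10, bound satisfied, not MDS.

Singleton bound: d ≤ n − k + 1.
Here n = 24, k = 5, so n − k + 1 = 20.
Given d = 10, check d ≤ 20: YES.
Slack = (n − k + 1) − d = 10.
The code is NOT MDS (slack = 10 > 0).
Description: the claimed parameters are [24, 5, 10]_5; such a code would be non-MDS.


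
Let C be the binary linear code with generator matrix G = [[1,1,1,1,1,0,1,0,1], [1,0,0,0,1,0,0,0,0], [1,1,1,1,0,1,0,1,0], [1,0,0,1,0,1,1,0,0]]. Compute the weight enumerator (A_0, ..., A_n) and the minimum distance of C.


Weight distribution: A_0 = 1, A_2 = 1, A_3 = 1, A_4 = 3, A_5 = 6, A_6 = 3, A_7 = 1. Minimum distance d = 2.

Enumerate all 2^4 = 16 messages m ∈ F_2^4.
For each, compute codeword c = mG in F_2^9, then tally its weight.
  m = 0000 → c = 000000000, weight = 0.
  m = 1000 → c = 111110101, weight = 7.
  m = 0100 → c = 100010000, weight = 2.
  m = 1100 → c = 011100101, weight = 5.
  m = 0010 → c = 111101010, weight = 6.
  m = 1010 → c = 000011111, weight = 5.
  m = 0110 → c = 011111010, weight = 6.
  m = 1110 → c = 100001111, weight = 5.
  m = 0001 → c = 100101100, weight = 4.
  m = 1001 → c = 011011001, weight = 5.
  m = 0101 → c = 000111100, weight = 4.
  m = 1101 → c = 111001001, weight = 5.
  m = 0011 → c = 011000110, weight = 4.
  m = 1011 → c = 100110011, weight = 5.
  m = 0111 → c = 111010110, weight = 6.
  m = 1111 → c = 000100011, weight = 3.
Tally weights:
  weight 0: 1 codewords.
  weight 2: 1 codewords.
  weight 3: 1 codewords.
  weight 4: 3 codewords.
  weight 5: 6 codewords.
  weight 6: 3 codewords.
  weight 7: 1 codewords.
Minimum distance d = smallest w > 0 with A_w > 0 = 2.
Sanity: Σ A_w = 16 = 2^4 = 16 ✓.


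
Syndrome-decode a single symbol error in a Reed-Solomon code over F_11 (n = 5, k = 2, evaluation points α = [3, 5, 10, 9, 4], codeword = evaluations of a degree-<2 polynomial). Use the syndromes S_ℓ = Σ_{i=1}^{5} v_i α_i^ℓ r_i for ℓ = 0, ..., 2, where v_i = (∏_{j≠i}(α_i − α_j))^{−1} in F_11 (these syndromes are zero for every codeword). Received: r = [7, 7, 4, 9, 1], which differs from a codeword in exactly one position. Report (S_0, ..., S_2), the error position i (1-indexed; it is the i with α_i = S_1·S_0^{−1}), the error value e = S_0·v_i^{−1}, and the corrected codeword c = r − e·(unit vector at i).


S = (8, 2, 6), error at position 1, error magnitude e = 1, c = [6, 7, 4, 9, 1].

Step 1: column multipliers v_i = (∏_{j≠i}(α_i − α_j))^{−1} mod 11.
  i = 1 (α = 3): (3−5)(3−10)(3−9)(3−4) = (−2)·(−7)·(−6)·(−1) = 84 ≡ 7, so v_1 = 7^{−1} = 8 (mod 11).
  i = 2 (α = 5): (5−3)(5−10)(5−9)(5−4) = 2·(−5)·(−4)·1 = 40 ≡ 7, so v_2 = 7^{−1} = 8 (mod 11).
  i = 3 (α = 10): (10−3)(10−5)(10−9)(10−4) = 7·5·1·6 = 210 ≡ 1, so v_3 = 1^{−1} = 1 (mod 11).
  i = 4 (α = 9): (9−3)(9−5)(9−10)(9−4) = 6·4·(−1)·5 = −120 ≡ 1, so v_4 = 1^{−1} = 1 (mod 11).
  i = 5 (α = 4): (4−3)(4−5)(4−10)(4−9) = 1·(−1)·(−6)·(−5) = −30 ≡ 3, so v_5 = 3^{−1} = 4 (mod 11).
  v = [8, 8, 1, 1, 4].
Step 2: syndromes of r = [7, 7, 4, 9, 1] (all sums mod 11).
  S_0 = Σ v_i r_i = 8·7 + 8·7 + 1·4 + 1·9 + 4·1 = 129 ≡ 8.
  S_1 = Σ v_i α_i r_i = 8·3·7 + 8·5·7 + 1·10·4 + 1·9·9 + 4·4·1 = 585 ≡ 2.
  α_i^2 mod 11 = [9, 3, 1, 4, 5].
  S_2 = Σ v_i α_i^2 r_i = 8·9·7 + 8·3·7 + 1·1·4 + 1·4·9 + 4·5·1 = 732 ≡ 6.
  S = (8, 2, 6) ≠ 0, so r is not a codeword (an error is present).
Step 3: locate the error. For a single error e at position i, S_ℓ = v_i·e·α_i^ℓ, so α_err = S_1/S_0.
  S_0^{−1} = 8^{−1} = 7 (mod 11), so α_err = 2·7 = 14 ≡ 3 = α_1. Error position i = 1.
  Consistency check: S_2/S_1 = 6·6 = 36 ≡ 3 = α_err ✓ (single-error assumption holds).
Step 4: error magnitude e = S_0/v_1 = S_0·∏_{j≠1}(α_1 − α_j) = 8·7 = 56 ≡ 1 (mod 11).
Step 5: correct position 1: c_1 = r_1 − e = 7 − 1 ≡ 6 (mod 11). Hence c = [6, 7, 4, 9, 1].
  Check: interpolating c through the α_i gives m(x) = 10 + 6·x (degree < 2) with m(α_i) = c_i for every i, so c is indeed a codeword.


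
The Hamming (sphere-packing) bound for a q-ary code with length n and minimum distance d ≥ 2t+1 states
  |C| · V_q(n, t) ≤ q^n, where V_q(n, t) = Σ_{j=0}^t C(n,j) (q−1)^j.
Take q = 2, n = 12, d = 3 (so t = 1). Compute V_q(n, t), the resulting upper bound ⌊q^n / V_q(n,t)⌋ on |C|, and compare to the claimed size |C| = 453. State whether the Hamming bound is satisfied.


V_q(n, t) = 13, q^n = 4096, Hamming bound = 315, |C| = 453 > bound (violated).

Step 1: Compute V_q(n, t) = Σ_{j=0}^1 C(n, j) (q−1)^j.
  j = 0: C(12,0)·(1)^0 = 1·1 = 1.
  j = 1: C(12,1)·(1)^1 = 12·1 = 12.
  V_q(n, t) = 1 + 12 = 13.
Step 2: q^n = 2^12 = 4096.
Step 3: Hamming bound ⌊q^n / V_q(n,t)⌋ = ⌊4096/13⌋ = 315.
Step 4: Compare |C| = 453 to 315: violated.
The claimed |C| lies above the Hamming bound, so no 2-ary code of length 12 with d ≥ 3 can have 453 codewords.


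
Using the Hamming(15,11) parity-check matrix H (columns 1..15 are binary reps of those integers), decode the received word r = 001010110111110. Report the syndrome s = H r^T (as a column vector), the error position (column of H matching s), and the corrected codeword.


s = (0, 1, 1, 1)^T, error position = 7, corrected codeword c = 001010010111110

Compute s = H r^T mod 2 one row at a time:
  s_1 = 1 + 0 + 1 + 1 + 1 + 1 + 1 + 0 = 6 ≡ 0 (mod 2).
  s_2 = 0 + 1 + 0 + 1 + 1 + 1 + 1 + 0 = 5 ≡ 1 (mod 2).
  s_3 = 0 + 1 + 0 + 1 + 1 + 1 + 1 + 0 = 5 ≡ 1 (mod 2).
  s_4 = 0 + 1 + 1 + 1 + 0 + 1 + 1 + 0 = 5 ≡ 1 (mod 2).
s = (0, 1, 1, 1)^T — this equals column 7 of H (binary 0111), so error is at position 7.
Correct: flip bit 7 of r = 001010110111110 to get c = 001010010111110.


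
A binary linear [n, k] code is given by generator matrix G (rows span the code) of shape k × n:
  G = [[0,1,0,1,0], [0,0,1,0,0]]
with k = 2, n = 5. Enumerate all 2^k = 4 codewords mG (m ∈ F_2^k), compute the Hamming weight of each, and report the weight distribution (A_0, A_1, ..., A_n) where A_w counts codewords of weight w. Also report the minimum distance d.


Weight distribution: A_0 = 1, A_1 = 1, A_2 = 1, A_3 = 1. Minimum distance d = 1.

Enumerate all 2^2 = 4 messages m ∈ F_2^2.
For each, compute codeword c = mG in F_2^5, then tally its weight.
  m = 00 → c = 00000, weight = 0.
  m = 10 → c = 01010, weight = 2.
  m = 01 → c = 00100, weight = 1.
  m = 11 → c = 01110, weight = 3.
Tally weights:
  weight 0: 1 codewords.
  weight 1: 1 codewords.
  weight 2: 1 codewords.
  weight 3: 1 codewords.
Minimum distance d = smallest w > 0 with A_w > 0 = 1.
Sanity: Σ A_w = 4 = 2^2 = 4 ✓.


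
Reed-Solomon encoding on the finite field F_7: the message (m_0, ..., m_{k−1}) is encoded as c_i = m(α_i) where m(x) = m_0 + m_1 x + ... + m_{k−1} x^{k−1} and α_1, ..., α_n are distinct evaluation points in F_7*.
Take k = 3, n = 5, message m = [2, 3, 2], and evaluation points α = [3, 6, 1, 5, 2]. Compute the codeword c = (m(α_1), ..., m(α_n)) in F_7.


c = [1, 1, 0, 4, 2]

Message polynomial: m(x) = 2 + 3·x + 2·x^2 (mod 7).
For each evaluation point α_i, compute m(α_i) mod 7:
  α_1 = 3: Horner steps 2 → 2 → 1, so m(3) = 1.
  α_2 = 6: Horner steps 2 → 1 → 1, so m(6) = 1.
  α_3 = 1: Horner steps 2 → 5 → 0, so m(1) = 0.
  α_4 = 5: Horner steps 2 → 6 → 4, so m(5) = 4.
  α_5 = 2: Horner steps 2 → 0 → 2, so m(2) = 2.
Codeword c = [1, 1, 0, 4, 2] ∈ F_7^5.


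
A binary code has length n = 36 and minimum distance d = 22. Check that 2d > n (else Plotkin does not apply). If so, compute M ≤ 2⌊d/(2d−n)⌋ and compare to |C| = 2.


Plotkin bound M ≤ 4; given |C| = 2 ≤ bound (satisfied).

Check applicability: 2d = 44, n = 36.
2d − n = 8 > 0, so Plotkin applies.
Compute d/(2d−n) = 22/8 ≈ 2.7500.
⌊d/(2d−n)⌋ = 2.
Plotkin bound: M ≤ 2·2 = 4.
Given |C| = 2, check: satisfied.
This |C| is below the Plotkin bound.


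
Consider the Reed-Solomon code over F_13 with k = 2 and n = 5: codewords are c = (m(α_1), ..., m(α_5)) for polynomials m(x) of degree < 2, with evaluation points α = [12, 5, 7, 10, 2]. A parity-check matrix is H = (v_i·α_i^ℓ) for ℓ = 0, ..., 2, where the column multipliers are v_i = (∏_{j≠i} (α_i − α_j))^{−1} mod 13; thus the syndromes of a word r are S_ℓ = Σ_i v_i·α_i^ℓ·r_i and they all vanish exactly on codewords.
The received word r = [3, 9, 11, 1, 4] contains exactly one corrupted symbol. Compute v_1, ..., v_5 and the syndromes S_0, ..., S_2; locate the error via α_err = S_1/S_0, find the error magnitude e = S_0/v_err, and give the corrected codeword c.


S = (6, 12, 11), error at position 5, error magnitude e = 11, c = [3, 9, 11, 1, 6].

Step 1: column multipliers v_i = (∏_{j≠i}(α_i − α_j))^{−1} mod 13.
  i = 1 (α = 12): (12−5)(12−7)(12−10)(12−2) = 7·5·2·10 = 700 ≡ 11, so v_1 = 11^{−1} = 6 (mod 13).
  i = 2 (α = 5): (5−12)(5−7)(5−10)(5−2) = (−7)·(−2)·(−5)·3 = −210 ≡ 11, so v_2 = 11^{−1} = 6 (mod 13).
  i = 3 (α = 7): (7−12)(7−5)(7−10)(7−2) = (−5)·2·(−3)·5 = 150 ≡ 7, so v_3 = 7^{−1} = 2 (mod 13).
  i = 4 (α = 10): (10−12)(10−5)(10−7)(10−2) = (−2)·5·3·8 = −240 ≡ 7, so v_4 = 7^{−1} = 2 (mod 13).
  i = 5 (α = 2): (2−12)(2−5)(2−7)(2−10) = (−10)·(−3)·(−5)·(−8) = 1200 ≡ 4, so v_5 = 4^{−1} = 10 (mod 13).
  v = [6, 6, 2, 2, 10].
Step 2: syndromes of r = [3, 9, 11, 1, 4] (all sums mod 13).
  S_0 = Σ v_i r_i = 6·3 + 6·9 + 2·11 + 2·1 + 10·4 = 136 ≡ 6.
  S_1 = Σ v_i α_i r_i = 6·12·3 + 6·5·9 + 2·7·11 + 2·10·1 + 10·2·4 = 740 ≡ 12.
  α_i^2 mod 13 = [1, 12, 10, 9, 4].
  S_2 = Σ v_i α_i^2 r_i = 6·1·3 + 6·12·9 + 2·10·11 + 2·9·1 + 10·4·4 = 1064 ≡ 11.
  S = (6, 12, 11) ≠ 0, so r is not a codeword (an error is present).
Step 3: locate the error. For a single error e at position i, S_ℓ = v_i·e·α_i^ℓ, so α_err = S_1/S_0.
  S_0^{−1} = 6^{−1} = 11 (mod 13), so α_err = 12·11 = 132 ≡ 2 = α_5. Error position i = 5.
  Consistency check: S_2/S_1 = 11·12 = 132 ≡ 2 = α_err ✓ (single-error assumption holds).
Step 4: error magnitude e = S_0/v_5 = S_0·∏_{j≠5}(α_5 − α_j) = 6·4 = 24 ≡ 11 (mod 13).
Step 5: correct position 5: c_5 = r_5 − e = 4 − 11 ≡ 6 (mod 13). Hence c = [3, 9, 11, 1, 6].
  Check: interpolating c through the α_i gives m(x) = 4 + 1·x (degree < 2) with m(α_i) = c_i for every i, so c is indeed a codeword.


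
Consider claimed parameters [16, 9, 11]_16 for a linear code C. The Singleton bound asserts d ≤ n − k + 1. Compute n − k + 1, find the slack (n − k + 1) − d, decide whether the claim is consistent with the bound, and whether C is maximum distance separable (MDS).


Singleton RHS = n − k + 1 = 8, slack = -3, bound violated (no such code; not MDS).

Singleton bound: d ≤ n − k + 1.
Here n = 16, k = 9, so n − k + 1 = 8.
Given d = 11, check d ≤ 8: NO.
Slack = (n − k + 1) − d = -3.
The slack is negative: d = 11 exceeds n − k + 1 = 8 by 3, so the Singleton bound is violated and no linear [16, 9, 11]_16 code can exist. In particular it is not MDS (MDS requires d = n − k + 1 exactly).
Description: the claimed parameters are [16, 9, 11]_16; such a code would be impossible (violates the Singleton bound).


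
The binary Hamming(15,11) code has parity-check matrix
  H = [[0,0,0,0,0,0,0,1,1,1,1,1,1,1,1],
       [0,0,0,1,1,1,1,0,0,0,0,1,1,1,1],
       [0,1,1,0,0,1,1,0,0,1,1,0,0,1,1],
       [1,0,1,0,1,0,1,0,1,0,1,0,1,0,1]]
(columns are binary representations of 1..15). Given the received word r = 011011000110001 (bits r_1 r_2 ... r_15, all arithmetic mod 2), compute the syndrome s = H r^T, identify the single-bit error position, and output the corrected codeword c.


s = (1, 1, 0, 0)^T, error position = 12, corrected codeword c = 011011000111001

Compute s = H r^T mod 2 one row at a time:
  s_1 = 0 + 0 + 1 + 1 + 0 + 0 + 0 + 1 = 3 ≡ 1 (mod 2).
  s_2 = 0 + 1 + 1 + 0 + 0 + 0 + 0 + 1 = 3 ≡ 1 (mod 2).
  s_3 = 1 + 1 + 1 + 0 + 1 + 1 + 0 + 1 = 6 ≡ 0 (mod 2).
  s_4 = 0 + 1 + 1 + 0 + 0 + 1 + 0 + 1 = 4 ≡ 0 (mod 2).
s = (1, 1, 0, 0)^T — this equals column 12 of H (binary 1100), so error is at position 12.
Correct: flip bit 12 of r = 011011000110001 to get c = 011011000111001.


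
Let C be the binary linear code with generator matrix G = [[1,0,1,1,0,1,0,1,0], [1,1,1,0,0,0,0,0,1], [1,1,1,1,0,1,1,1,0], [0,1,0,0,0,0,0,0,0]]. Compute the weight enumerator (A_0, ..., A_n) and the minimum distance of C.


Weight distribution: A_0 = 1, A_1 = 2, A_2 = 1, A_3 = 1, A_4 = 3, A_5 = 4, A_6 = 3, A_7 = 1. Minimum distance d = 1.

Enumerate all 2^4 = 16 messages m ∈ F_2^4.
For each, compute codeword c = mG in F_2^9, then tally its weight.
  m = 0000 → c = 000000000, weight = 0.
  m = 1000 → c = 101101010, weight = 5.
  m = 0100 → c = 111000001, weight = 4.
  m = 1100 → c = 010101011, weight = 5.
  m = 0010 → c = 111101110, weight = 7.
  m = 1010 → c = 010000100, weight = 2.
  m = 0110 → c = 000101111, weight = 5.
  m = 1110 → c = 101000101, weight = 4.
  m = 0001 → c = 010000000, weight = 1.
  m = 1001 → c = 111101010, weight = 6.
  m = 0101 → c = 101000001, weight = 3.
  m = 1101 → c = 000101011, weight = 4.
  m = 0011 → c = 101101110, weight = 6.
  m = 1011 → c = 000000100, weight = 1.
  m = 0111 → c = 010101111, weight = 6.
  m = 1111 → c = 111000101, weight = 5.
Tally weights:
  weight 0: 1 codewords.
  weight 1: 2 codewords.
  weight 2: 1 codewords.
  weight 3: 1 codewords.
  weight 4: 3 codewords.
  weight 5: 4 codewords.
  weight 6: 3 codewords.
  weight 7: 1 codewords.
Minimum distance d = smallest w > 0 with A_w > 0 = 1.
Sanity: Σ A_w = 16 = 2^4 = 16 ✓.


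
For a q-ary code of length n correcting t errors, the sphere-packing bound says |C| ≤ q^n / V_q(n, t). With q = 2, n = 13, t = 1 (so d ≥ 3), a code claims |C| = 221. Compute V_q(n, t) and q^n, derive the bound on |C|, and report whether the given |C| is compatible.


V_q(n, t) = 14, q^n = 8192, Hamming bound = 585, |C| = 221 ≤ bound (satisfied).

Step 1: Compute V_q(n, t) = Σ_{j=0}^1 C(n, j) (q−1)^j.
  j = 0: C(13,0)·(1)^0 = 1·1 = 1.
  j = 1: C(13,1)·(1)^1 = 13·1 = 13.
  V_q(n, t) = 1 + 13 = 14.
Step 2: q^n = 2^13 = 8192.
Step 3: Hamming bound ⌊q^n / V_q(n,t)⌋ = ⌊8192/14⌋ = 585.
Step 4: Compare |C| = 221 to 585: satisfied.
The claimed |C| lies below the Hamming bound.


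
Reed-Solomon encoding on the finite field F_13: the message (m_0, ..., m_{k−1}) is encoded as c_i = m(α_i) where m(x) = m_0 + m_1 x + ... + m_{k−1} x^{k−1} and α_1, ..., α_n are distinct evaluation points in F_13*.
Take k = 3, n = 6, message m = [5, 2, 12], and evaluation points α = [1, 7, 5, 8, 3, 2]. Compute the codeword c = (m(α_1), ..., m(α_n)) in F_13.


c = [6, 9, 3, 9, 2, 5]

Message polynomial: m(x) = 5 + 2·x + 12·x^2 (mod 13).
For each evaluation point α_i, compute m(α_i) mod 13:
  α_1 = 1: Horner steps 12 → 1 → 6, so m(1) = 6.
  α_2 = 7: Horner steps 12 → 8 → 9, so m(7) = 9.
  α_3 = 5: Horner steps 12 → 10 → 3, so m(5) = 3.
  α_4 = 8: Horner steps 12 → 7 → 9, so m(8) = 9.
  α_5 = 3: Horner steps 12 → 12 → 2, so m(3) = 2.
  α_6 = 2: Horner steps 12 → 0 → 5, so m(2) = 5.
Codeword c = [6, 9, 3, 9, 2, 5] ∈ F_13^6.


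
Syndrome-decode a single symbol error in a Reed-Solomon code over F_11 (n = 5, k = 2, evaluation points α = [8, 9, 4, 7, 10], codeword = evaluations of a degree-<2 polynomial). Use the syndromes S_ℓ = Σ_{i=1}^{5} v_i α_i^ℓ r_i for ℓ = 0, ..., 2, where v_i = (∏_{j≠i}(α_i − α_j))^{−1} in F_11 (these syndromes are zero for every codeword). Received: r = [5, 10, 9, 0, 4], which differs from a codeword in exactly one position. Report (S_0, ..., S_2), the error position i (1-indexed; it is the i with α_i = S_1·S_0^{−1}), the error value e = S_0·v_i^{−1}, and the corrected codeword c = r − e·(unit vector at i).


S = (3, 1, 4), error at position 3, error magnitude e = 2, c = [5, 10, 7, 0, 4].

Step 1: column multipliers v_i = (∏_{j≠i}(α_i − α_j))^{−1} mod 11.
  i = 1 (α = 8): (8−9)(8−4)(8−7)(8−10) = (−1)·4·1·(−2) = 8 ≡ 8, so v_1 = 8^{−1} = 7 (mod 11).
  i = 2 (α = 9): (9−8)(9−4)(9−7)(9−10) = 1·5·2·(−1) = −10 ≡ 1, so v_2 = 1^{−1} = 1 (mod 11).
  i = 3 (α = 4): (4−8)(4−9)(4−7)(4−10) = (−4)·(−5)·(−3)·(−6) = 360 ≡ 8, so v_3 = 8^{−1} = 7 (mod 11).
  i = 4 (α = 7): (7−8)(7−9)(7−4)(7−10) = (−1)·(−2)·3·(−3) = −18 ≡ 4, so v_4 = 4^{−1} = 3 (mod 11).
  i = 5 (α = 10): (10−8)(10−9)(10−4)(10−7) = 2·1·6·3 = 36 ≡ 3, so v_5 = 3^{−1} = 4 (mod 11).
  v = [7, 1, 7, 3, 4].
Step 2: syndromes of r = [5, 10, 9, 0, 4] (all sums mod 11).
  S_0 = Σ v_i r_i = 7·5 + 1·10 + 7·9 + 3·0 + 4·4 = 124 ≡ 3.
  S_1 = Σ v_i α_i r_i = 7·8·5 + 1·9·10 + 7·4·9 + 3·7·0 + 4·10·4 = 782 ≡ 1.
  α_i^2 mod 11 = [9, 4, 5, 5, 1].
  S_2 = Σ v_i α_i^2 r_i = 7·9·5 + 1·4·10 + 7·5·9 + 3·5·0 + 4·1·4 = 686 ≡ 4.
  S = (3, 1, 4) ≠ 0, so r is not a codeword (an error is present).
Step 3: locate the error. For a single error e at position i, S_ℓ = v_i·e·α_i^ℓ, so α_err = S_1/S_0.
  S_0^{−1} = 3^{−1} = 4 (mod 11), so α_err = 1·4 = 4 ≡ 4 = α_3. Error position i = 3.
  Consistency check: S_2/S_1 = 4·1 = 4 ≡ 4 = α_err ✓ (single-error assumption holds).
Step 4: error magnitude e = S_0/v_3 = S_0·∏_{j≠3}(α_3 − α_j) = 3·8 = 24 ≡ 2 (mod 11).
Step 5: correct position 3: c_3 = r_3 − e = 9 − 2 ≡ 7 (mod 11). Hence c = [5, 10, 7, 0, 4].
  Check: interpolating c through the α_i gives m(x) = 9 + 5·x (degree < 2) with m(α_i) = c_i for every i, so c is indeed a codeword.


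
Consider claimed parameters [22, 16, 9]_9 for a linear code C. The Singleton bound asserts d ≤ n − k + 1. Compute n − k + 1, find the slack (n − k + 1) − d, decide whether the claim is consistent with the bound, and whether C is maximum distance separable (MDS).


Singleton RHS = n − k + 1 = 7, slack = -2, bound violated (no such code; not MDS).

Singleton bound: d ≤ n − k + 1.
Here n = 22, k = 16, so n − k + 1 = 7.
Given d = 9, check d ≤ 7: NO.
Slack = (n − k + 1) − d = -2.
The slack is negative: d = 9 exceeds n − k + 1 = 7 by 2, so the Singleton bound is violated and no linear [22, 16, 9]_9 code can exist. In particular it is not MDS (MDS requires d = n − k + 1 exactly).
Description: the claimed parameters are [22, 16, 9]_9; such a code would be impossible (violates the Singleton bound).


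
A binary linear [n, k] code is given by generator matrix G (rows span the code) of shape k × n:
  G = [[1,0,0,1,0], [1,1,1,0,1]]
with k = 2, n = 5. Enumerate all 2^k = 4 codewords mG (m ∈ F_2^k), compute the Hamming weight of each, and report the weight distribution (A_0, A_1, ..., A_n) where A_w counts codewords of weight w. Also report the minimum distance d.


Weight distribution: A_0 = 1, A_2 = 1, A_4 = 2. Minimum distance d = 2.

Enumerate all 2^2 = 4 messages m ∈ F_2^2.
For each, compute codeword c = mG in F_2^5, then tally its weight.
  m = 00 → c = 00000, weight = 0.
  m = 10 → c = 10010, weight = 2.
  m = 01 → c = 11101, weight = 4.
  m = 11 → c = 01111, weight = 4.
Tally weights:
  weight 0: 1 codewords.
  weight 2: 1 codewords.
  weight 4: 2 codewords.
Minimum distance d = smallest w > 0 with A_w > 0 = 2.
Sanity: Σ A_w = 4 = 2^2 = 4 ✓.


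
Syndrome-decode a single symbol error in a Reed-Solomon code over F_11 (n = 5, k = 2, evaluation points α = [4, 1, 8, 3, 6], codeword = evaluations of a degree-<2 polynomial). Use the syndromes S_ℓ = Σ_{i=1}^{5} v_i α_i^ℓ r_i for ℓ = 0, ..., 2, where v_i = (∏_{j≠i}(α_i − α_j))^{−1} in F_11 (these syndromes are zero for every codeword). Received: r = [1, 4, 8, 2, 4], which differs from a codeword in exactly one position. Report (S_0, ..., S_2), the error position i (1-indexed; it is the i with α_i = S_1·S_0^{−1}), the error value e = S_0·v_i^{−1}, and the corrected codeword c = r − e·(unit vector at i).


S = (10, 5, 8), error at position 5, error magnitude e = 5, c = [1, 4, 8, 2, 10].

Step 1: column multipliers v_i = (∏_{j≠i}(α_i − α_j))^{−1} mod 11.
  i = 1 (α = 4): (4−1)(4−8)(4−3)(4−6) = 3·(−4)·1·(−2) = 24 ≡ 2, so v_1 = 2^{−1} = 6 (mod 11).
  i = 2 (α = 1): (1−4)(1−8)(1−3)(1−6) = (−3)·(−7)·(−2)·(−5) = 210 ≡ 1, so v_2 = 1^{−1} = 1 (mod 11).
  i = 3 (α = 8): (8−4)(8−1)(8−3)(8−6) = 4·7·5·2 = 280 ≡ 5, so v_3 = 5^{−1} = 9 (mod 11).
  i = 4 (α = 3): (3−4)(3−1)(3−8)(3−6) = (−1)·2·(−5)·(−3) = −30 ≡ 3, so v_4 = 3^{−1} = 4 (mod 11).
  i = 5 (α = 6): (6−4)(6−1)(6−8)(6−3) = 2·5·(−2)·3 = −60 ≡ 6, so v_5 = 6^{−1} = 2 (mod 11).
  v = [6, 1, 9, 4, 2].
Step 2: syndromes of r = [1, 4, 8, 2, 4] (all sums mod 11).
  S_0 = Σ v_i r_i = 6·1 + 1·4 + 9·8 + 4·2 + 2·4 = 98 ≡ 10.
  S_1 = Σ v_i α_i r_i = 6·4·1 + 1·1·4 + 9·8·8 + 4·3·2 + 2·6·4 = 676 ≡ 5.
  α_i^2 mod 11 = [5, 1, 9, 9, 3].
  S_2 = Σ v_i α_i^2 r_i = 6·5·1 + 1·1·4 + 9·9·8 + 4·9·2 + 2·3·4 = 778 ≡ 8.
  S = (10, 5, 8) ≠ 0, so r is not a codeword (an error is present).
Step 3: locate the error. For a single error e at position i, S_ℓ = v_i·e·α_i^ℓ, so α_err = S_1/S_0.
  S_0^{−1} = 10^{−1} = 10 (mod 11), so α_err = 5·10 = 50 ≡ 6 = α_5. Error position i = 5.
  Consistency check: S_2/S_1 = 8·9 = 72 ≡ 6 = α_err ✓ (single-error assumption holds).
Step 4: error magnitude e = S_0/v_5 = S_0·∏_{j≠5}(α_5 − α_j) = 10·6 = 60 ≡ 5 (mod 11).
Step 5: correct position 5: c_5 = r_5 − e = 4 − 5 ≡ 10 (mod 11). Hence c = [1, 4, 8, 2, 10].
  Check: interpolating c through the α_i gives m(x) = 5 + 10·x (degree < 2) with m(α_i) = c_i for every i, so c is indeed a codeword.


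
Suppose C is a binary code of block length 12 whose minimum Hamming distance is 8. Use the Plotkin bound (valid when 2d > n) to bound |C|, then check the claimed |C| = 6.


Plotkin bound M ≤ 4; given |C| = 6 > bound (violated).

Check applicability: 2d = 16, n = 12.
2d − n = 4 > 0, so Plotkin applies.
Compute d/(2d−n) = 8/4 ≈ 2.0000.
⌊d/(2d−n)⌋ = 2.
Plotkin bound: M ≤ 2·2 = 4.
Given |C| = 6, check: VIOLATED.
This |C| is above the Plotkin bound, so no binary code with n = 12, d = 8 and 6 codewords exists.


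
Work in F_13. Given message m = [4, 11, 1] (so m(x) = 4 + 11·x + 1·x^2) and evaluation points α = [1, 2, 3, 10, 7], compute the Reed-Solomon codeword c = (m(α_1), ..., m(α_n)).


c = [3, 4, 7, 6, 0]

Message polynomial: m(x) = 4 + 11·x + 1·x^2 (mod 13).
For each evaluation point α_i, compute m(α_i) mod 13:
  α_1 = 1: Horner steps 1 → 12 → 3, so m(1) = 3.
  α_2 = 2: Horner steps 1 → 0 → 4, so m(2) = 4.
  α_3 = 3: Horner steps 1 → 1 → 7, so m(3) = 7.
  α_4 = 10: Horner steps 1 → 8 → 6, so m(10) = 6.
  α_5 = 7: Horner steps 1 → 5 → 0, so m(7) = 0.
Codeword c = [3, 4, 7, 6, 0] ∈ F_13^5.


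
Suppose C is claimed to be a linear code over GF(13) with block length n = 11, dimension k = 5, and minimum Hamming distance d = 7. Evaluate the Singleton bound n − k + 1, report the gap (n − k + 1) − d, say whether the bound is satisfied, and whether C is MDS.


Singleton RHS = n − k + 1 = 7, slack = 0, bound satisfied, MDS.

Singleton bound: d ≤ n − k + 1.
Here n = 11, k = 5, so n − k + 1 = 7.
Given d = 7, check d ≤ 7: YES.
Slack = (n − k + 1) − d = 0.
The code is MDS (slack = 0).
Description: the claimed parameters are [11, 5, 7]_13; such a code would be MDS (meets Singleton bound).
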